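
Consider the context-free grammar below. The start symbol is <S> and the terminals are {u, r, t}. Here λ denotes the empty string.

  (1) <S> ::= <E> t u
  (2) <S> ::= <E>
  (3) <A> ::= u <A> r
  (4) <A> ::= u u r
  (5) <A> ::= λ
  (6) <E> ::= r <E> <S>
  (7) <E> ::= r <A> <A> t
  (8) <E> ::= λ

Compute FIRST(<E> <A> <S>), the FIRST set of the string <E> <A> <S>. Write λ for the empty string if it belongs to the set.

FIRST(<A>): from <A>::=u <A> r we get {u}; from <A>::=u u r we get {u}; from <A>::=λ we get {λ}. So FIRST(<A>) = {λ, u}.
FIRST(<E>): from <E>::=r <E> <S> we get {r}; from <E>::=r <A> <A> t we get {r}; from <E>::=λ we get {λ}. So FIRST(<E>) = {λ, r}.
FIRST(<S>): from <S>::=<E> t u we get {r, t}; from <S>::=<E> we get {λ, r}. So FIRST(<S>) = {λ, r, t}.
FIRST(<E> <A> <S>): take FIRST of each symbol in turn, carrying on past any symbol whose FIRST contains λ; result {λ, r, t, u}.

{λ, r, t, u}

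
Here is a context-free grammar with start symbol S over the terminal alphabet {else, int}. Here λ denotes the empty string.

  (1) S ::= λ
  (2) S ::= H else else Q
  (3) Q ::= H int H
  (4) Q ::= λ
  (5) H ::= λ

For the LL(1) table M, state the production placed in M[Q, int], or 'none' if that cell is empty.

Q ::= H int H

FIRST(H): from H::=λ we get {λ}. So FIRST(H) = {λ}.
FIRST(S): from S::=λ we get {λ}; from S::=H else else Q we get {else}. So FIRST(S) = {λ, else}.
FIRST(Q): from Q::=H int H we get {int}; from Q::=λ we get {λ}. So FIRST(Q) = {λ, int}.
FOLLOW(S) includes $ since S is the start symbol.
FOLLOW(S): S appears on no right-hand side. Thus FOLLOW(S) = {$}.
FOLLOW(Q): in S::=H else else Q, the suffix after Q is empty, so FOLLOW(Q) ⊇ FOLLOW(S) = {$}. Thus FOLLOW(Q) = {$}.
For Q ::= H int H: FIRST(H int H) = {int}, so it goes in M[Q, t] for t ∈ {int}.
For Q ::= λ: FIRST(λ) = {λ}, so it goes in M[Q, t] for t ∈ {}; since λ ∈ FIRST, also for every t ∈ FOLLOW(Q) = {$}.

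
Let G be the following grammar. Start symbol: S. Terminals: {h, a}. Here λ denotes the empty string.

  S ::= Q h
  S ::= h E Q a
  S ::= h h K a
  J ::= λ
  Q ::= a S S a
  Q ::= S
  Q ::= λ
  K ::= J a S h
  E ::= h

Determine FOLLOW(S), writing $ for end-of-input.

{$, a, h}

FIRST(J): from J::=λ we get {λ}. So FIRST(J) = {λ}.
FIRST(E): from E::=h we get {h}. So FIRST(E) = {h}.
FIRST(K): from K::=J a S h we get {a}. So FIRST(K) = {a}.
FIRST(S): from S::=Q h we get {a, h}; from S::=h E Q a we get {h}; from S::=h h K a we get {h}. So FIRST(S) = {a, h}.
FIRST(Q): from Q::=a S S a we get {a}; from Q::=S we get {a, h}; from Q::=λ we get {λ}. So FIRST(Q) = {λ, a, h}.
FOLLOW(S) includes $ since S is the start symbol.
FOLLOW(J): in K::=J a S h, J is followed by a S h with FIRST {a}. Thus FOLLOW(J) = {a}.
FOLLOW(Q): in S::=Q h, Q is followed by h with FIRST {h}; in S::=h E Q a, Q is followed by a with FIRST {a}. Thus FOLLOW(Q) = {a, h}.
FOLLOW(S): in Q::=a S S a (occurrence 1), S is followed by S a with FIRST {a, h}; in Q::=a S S a (occurrence 2), S is followed by a with FIRST {a}; in Q::=S, the suffix after S is empty, so FOLLOW(S) ⊇ FOLLOW(Q) = {a, h}; in K::=J a S h, S is followed by h with FIRST {h}. Thus FOLLOW(S) = {$, a, h}.
FOLLOW(K): in S::=h h K a, K is followed by a with FIRST {a}. Thus FOLLOW(K) = {a}.
FOLLOW(E): in S::=h E Q a, E is followed by Q a with FIRST {a, h}. Thus FOLLOW(E) = {a, h}.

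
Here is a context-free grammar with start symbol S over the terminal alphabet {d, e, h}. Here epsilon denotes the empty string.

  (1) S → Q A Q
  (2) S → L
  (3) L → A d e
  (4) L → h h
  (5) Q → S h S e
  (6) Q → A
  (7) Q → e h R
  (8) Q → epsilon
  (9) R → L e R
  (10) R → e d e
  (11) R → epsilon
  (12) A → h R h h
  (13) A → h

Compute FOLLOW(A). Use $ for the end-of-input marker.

FIRST(A) = {h}
FIRST(L) = {h}  (via A d e)
FIRST(R) = {epsilon, e, h}  (via L e R)
FIRST(S) = {e, h}  (via Q A Q, L)
FIRST(Q) = {epsilon, e, h}  (via S h S e, A)
FOLLOW(S) includes $ since S is the start symbol.
FOLLOW(S): in Q→S h S e (occurrence 1), S is followed by h S e with FIRST {h}; in Q→S h S e (occurrence 2), S is followed by e with FIRST {e}. Thus FOLLOW(S) = {$, e, h}.
FOLLOW(L): in S→L, the suffix after L is empty, so FOLLOW(L) ⊇ FOLLOW(S) = {$, e, h}; in R→L e R, L is followed by e R with FIRST {e}. Thus FOLLOW(L) = {$, e, h}.
FOLLOW(Q): in S→Q A Q (occurrence 1), Q is followed by A Q with FIRST {h}; in S→Q A Q (occurrence 2), the suffix after Q is empty, so FOLLOW(Q) ⊇ FOLLOW(S) = {$, e, h}. Thus FOLLOW(Q) = {$, e, h}.
FOLLOW(R): in Q→e h R, the suffix after R is empty, so FOLLOW(R) ⊇ FOLLOW(Q) = {$, e, h}; in R→L e R, the suffix after R is empty (adds nothing new); in A→h R h h, R is followed by h h with FIRST {h}. Thus FOLLOW(R) = {$, e, h}.
FOLLOW(A): in S→Q A Q, A is followed by Q with FIRST {epsilon, e, h}; in S→Q A Q, the suffix after A is nullable, so FOLLOW(A) ⊇ FOLLOW(S) = {$, e, h}; in L→A d e, A is followed by d e with FIRST {d}; in Q→A, the suffix after A is empty, so FOLLOW(A) ⊇ FOLLOW(Q) = {$, e, h}. Thus FOLLOW(A) = {$, d, e, h}.

{$, d, e, h}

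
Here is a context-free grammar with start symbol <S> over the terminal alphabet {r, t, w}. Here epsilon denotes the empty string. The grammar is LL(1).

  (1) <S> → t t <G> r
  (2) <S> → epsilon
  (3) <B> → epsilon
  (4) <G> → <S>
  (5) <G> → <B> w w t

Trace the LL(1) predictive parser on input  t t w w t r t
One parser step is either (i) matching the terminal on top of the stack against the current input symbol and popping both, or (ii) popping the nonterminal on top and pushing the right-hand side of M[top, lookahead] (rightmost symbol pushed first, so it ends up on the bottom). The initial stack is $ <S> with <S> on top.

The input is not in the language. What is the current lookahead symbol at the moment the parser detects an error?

      Stack          Input            Action
   1  $ <S>          t t w w t r t $  expand <S> → t t <G> r
   2  $ r <G> t t    t t w w t r t $  match t
   3  $ r <G> t      t w w t r t $    match t
   4  $ r <G>        w w t r t $      expand <G> → <B> w w t
   5  $ r t w w <B>  w w t r t $      expand <B> → epsilon
   6  $ r t w w      w w t r t $      match w
   7  $ r t w        w t r t $        match w
   8  $ r t          t r t $          match t
   9  $ r            r t $            match r
  10  $              t $              error: stack empty but input remains

t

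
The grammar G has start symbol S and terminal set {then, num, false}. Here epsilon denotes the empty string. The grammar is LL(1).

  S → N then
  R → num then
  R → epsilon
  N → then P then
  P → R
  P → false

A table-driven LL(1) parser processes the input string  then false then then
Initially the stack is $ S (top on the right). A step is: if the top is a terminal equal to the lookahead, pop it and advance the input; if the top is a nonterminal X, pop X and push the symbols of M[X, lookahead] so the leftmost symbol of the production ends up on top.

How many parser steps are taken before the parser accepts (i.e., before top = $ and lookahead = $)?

     Stack               Input                   Action
  1  $ S                 then false then then $  expand S → N then
  2  $ then N            then false then then $  expand N → then P then
  3  $ then then P then  then false then then $  match then
  4  $ then then P       false then then $       expand P → false
  5  $ then then false   false then then $       match false
  6  $ then then         then then $             match then
  7  $ then              then $                  match then
Accept reached after 7 steps.

7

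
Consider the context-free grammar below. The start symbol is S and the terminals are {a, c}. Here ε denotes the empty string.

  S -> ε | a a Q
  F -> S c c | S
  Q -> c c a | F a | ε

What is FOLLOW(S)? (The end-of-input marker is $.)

FIRST(S): from S->ε we get {ε}; from S->a a Q we get {a}. So FIRST(S) = {ε, a}.
FIRST(F): from F->S c c we get {a, c}; from F->S we get {ε, a}. So FIRST(F) = {ε, a, c}.
FIRST(Q): from Q->c c a we get {c}; from Q->F a we get {a, c}; from Q->ε we get {ε}. So FIRST(Q) = {ε, a, c}.
FOLLOW(S) includes $ since S is the start symbol.
FOLLOW(F): in Q->F a, F is followed by a with FIRST {a}. Thus FOLLOW(F) = {a}.
FOLLOW(S): in F->S c c, S is followed by c c with FIRST {c}; in F->S, the suffix after S is empty, so FOLLOW(S) ⊇ FOLLOW(F) = {a}. Thus FOLLOW(S) = {$, a, c}.
FOLLOW(Q): in S->a a Q, the suffix after Q is empty, so FOLLOW(Q) ⊇ FOLLOW(S) = {$, a, c}. Thus FOLLOW(Q) = {$, a, c}.

{$, a, c}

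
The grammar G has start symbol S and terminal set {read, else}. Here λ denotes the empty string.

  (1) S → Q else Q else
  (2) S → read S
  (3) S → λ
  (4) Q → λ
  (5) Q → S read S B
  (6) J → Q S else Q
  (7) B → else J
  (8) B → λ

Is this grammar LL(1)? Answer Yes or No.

No

FIRST(S) = {λ, else, read}
FIRST(Q) = {λ, else, read}
FIRST(J) = {else, read}
FIRST(B) = {λ, else}
FOLLOW(S) = {$, else, read}
FOLLOW(Q) = {else, read}
FOLLOW(J) = {else, read}
FOLLOW(B) = {else, read}
Cell M[B, else] receives both B → else J and B → λ — the grammar is not LL(1).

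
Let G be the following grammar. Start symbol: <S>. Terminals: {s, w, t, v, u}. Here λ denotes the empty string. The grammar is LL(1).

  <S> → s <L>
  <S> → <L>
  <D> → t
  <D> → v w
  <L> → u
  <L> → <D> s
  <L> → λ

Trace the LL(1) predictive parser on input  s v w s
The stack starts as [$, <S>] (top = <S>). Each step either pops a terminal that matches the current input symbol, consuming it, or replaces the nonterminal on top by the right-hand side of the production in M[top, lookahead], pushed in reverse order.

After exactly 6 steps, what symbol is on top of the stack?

     Stack    Input      Action
  1  $ <S>    s v w s $  expand <S> → s <L>
  2  $ <L> s  s v w s $  match s
  3  $ <L>    v w s $    expand <L> → <D> s
  4  $ s <D>  v w s $    expand <D> → v w
  5  $ s w v  v w s $    match v
  6  $ s w    w s $      match w
Stack after step 6: $ s (top = s).

s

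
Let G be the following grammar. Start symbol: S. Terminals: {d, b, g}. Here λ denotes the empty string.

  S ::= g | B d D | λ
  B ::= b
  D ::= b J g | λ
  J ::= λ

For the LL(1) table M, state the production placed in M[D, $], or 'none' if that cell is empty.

D ::= λ

FIRST(B) = {b}
FIRST(D) = {λ, b}
FIRST(J) = {λ}
FIRST(S) = {λ, b, g}  (via B d D)
FOLLOW(S) includes $ since S is the start symbol.
FOLLOW(S): S appears on no right-hand side. Thus FOLLOW(S) = {$}.
FOLLOW(D): in S::=B d D, the suffix after D is empty, so FOLLOW(D) ⊇ FOLLOW(S) = {$}. Thus FOLLOW(D) = {$}.
For D ::= b J g: FIRST(b J g) = {b}, so it goes in M[D, t] for t ∈ {b}.
For D ::= λ: FIRST(λ) = {λ}, so it goes in M[D, t] for t ∈ {}; since λ ∈ FIRST, also for every t ∈ FOLLOW(D) = {$}.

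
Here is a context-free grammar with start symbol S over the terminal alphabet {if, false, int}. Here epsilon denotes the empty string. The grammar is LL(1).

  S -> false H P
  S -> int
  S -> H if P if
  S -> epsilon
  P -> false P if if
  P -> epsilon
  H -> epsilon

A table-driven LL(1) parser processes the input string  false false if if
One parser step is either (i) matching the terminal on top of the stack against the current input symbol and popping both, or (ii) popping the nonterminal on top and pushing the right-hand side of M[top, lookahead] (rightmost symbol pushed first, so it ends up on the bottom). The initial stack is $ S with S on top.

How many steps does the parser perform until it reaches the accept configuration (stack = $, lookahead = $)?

8

step 1: stack=$ S  input=false false if if $  — expand S -> false H P
step 2: stack=$ P H false  input=false false if if $  — match false
step 3: stack=$ P H  input=false if if $  — expand H -> epsilon
step 4: stack=$ P  input=false if if $  — expand P -> false P if if
step 5: stack=$ if if P false  input=false if if $  — match false
step 6: stack=$ if if P  input=if if $  — expand P -> epsilon
step 7: stack=$ if if  input=if if $  — match if
step 8: stack=$ if  input=if $  — match if
Accept reached after 8 steps.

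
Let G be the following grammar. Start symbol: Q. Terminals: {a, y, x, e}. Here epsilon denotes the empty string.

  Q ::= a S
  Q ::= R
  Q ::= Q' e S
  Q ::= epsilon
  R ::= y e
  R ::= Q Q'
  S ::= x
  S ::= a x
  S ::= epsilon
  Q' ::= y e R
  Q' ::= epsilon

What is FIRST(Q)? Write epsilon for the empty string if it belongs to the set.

{epsilon, a, e, y}

FIRST(S): from S::=x we get {x}; from S::=a x we get {a}; from S::=epsilon we get {epsilon}. So FIRST(S) = {epsilon, a, x}.
FIRST(Q'): from Q'::=y e R we get {y}; from Q'::=epsilon we get {epsilon}. So FIRST(Q') = {epsilon, y}.
FIRST(Q): from Q::=a S we get {a}; from Q::=R we get {epsilon, a, e, y}; from Q::=Q' e S we get {e, y}; from Q::=epsilon we get {epsilon}. So FIRST(Q) = {epsilon, a, e, y}.
FIRST(R): from R::=y e we get {y}; from R::=Q Q' we get {epsilon, a, e, y}. So FIRST(R) = {epsilon, a, e, y}.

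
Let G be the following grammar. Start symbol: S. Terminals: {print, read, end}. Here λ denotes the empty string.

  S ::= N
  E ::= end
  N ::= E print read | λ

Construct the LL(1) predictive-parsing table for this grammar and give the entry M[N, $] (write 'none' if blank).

N ::= λ

FIRST(E) = {end}
FIRST(N) = {λ, end}  (via E print read)
FIRST(S) = {λ, end}  (via N)
FOLLOW(S) includes $ since S is the start symbol.
FOLLOW(S): S appears on no right-hand side. Thus FOLLOW(S) = {$}.
FOLLOW(N): in S::=N, the suffix after N is empty, so FOLLOW(N) ⊇ FOLLOW(S) = {$}. Thus FOLLOW(N) = {$}.
For N ::= E print read: FIRST(E print read) = {end}, so it goes in M[N, t] for t ∈ {end}.
For N ::= λ: FIRST(λ) = {λ}, so it goes in M[N, t] for t ∈ {}; since λ ∈ FIRST, also for every t ∈ FOLLOW(N) = {$}.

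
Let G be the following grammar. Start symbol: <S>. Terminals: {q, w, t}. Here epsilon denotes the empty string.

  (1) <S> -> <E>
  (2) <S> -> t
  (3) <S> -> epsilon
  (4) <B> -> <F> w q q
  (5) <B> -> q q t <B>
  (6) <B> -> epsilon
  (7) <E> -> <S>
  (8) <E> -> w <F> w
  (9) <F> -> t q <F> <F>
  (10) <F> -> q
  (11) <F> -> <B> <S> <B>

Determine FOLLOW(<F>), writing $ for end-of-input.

{q, t, w}

FIRST(<S>) = {epsilon, t, w}  (via <E>)
FIRST(<E>) = {epsilon, t, w}  (via <S>)
FIRST(<B>) = {epsilon, q, t, w}  (via <F> w q q)
FIRST(<F>) = {epsilon, q, t, w}  (via <B> <S> <B>)
FOLLOW(<S>) includes $ since <S> is the start symbol.
FOLLOW(<F>): in <B>-><F> w q q, <F> is followed by w q q with FIRST {w}; in <E>->w <F> w, <F> is followed by w with FIRST {w}; in <F>->t q <F> <F> (occurrence 1), <F> is followed by <F> with FIRST {epsilon, q, t, w}; in <F>->t q <F> <F> (occurrence 1), the suffix after <F> is nullable (adds nothing new); in <F>->t q <F> <F> (occurrence 2), the suffix after <F> is empty (adds nothing new). Thus FOLLOW(<F>) = {q, t, w}.
FOLLOW(<B>): in <B>->q q t <B>, the suffix after <B> is empty (adds nothing new); in <F>-><B> <S> <B> (occurrence 1), <B> is followed by <S> <B> with FIRST {epsilon, q, t, w}; in <F>-><B> <S> <B> (occurrence 1), the suffix after <B> is nullable, so FOLLOW(<B>) ⊇ FOLLOW(<F>) = {q, t, w}; in <F>-><B> <S> <B> (occurrence 2), the suffix after <B> is empty, so FOLLOW(<B>) ⊇ FOLLOW(<F>) = {q, t, w}. Thus FOLLOW(<B>) = {q, t, w}.
FOLLOW(<S>): in <E>-><S>, the suffix after <S> is empty, so FOLLOW(<S>) ⊇ FOLLOW(<E>) = {$, q, t, w}; in <F>-><B> <S> <B>, <S> is followed by <B> with FIRST {epsilon, q, t, w}; in <F>-><B> <S> <B>, the suffix after <S> is nullable, so FOLLOW(<S>) ⊇ FOLLOW(<F>) = {q, t, w}. Thus FOLLOW(<S>) = {$, q, t, w}.
FOLLOW(<E>): in <S>-><E>, the suffix after <E> is empty, so FOLLOW(<E>) ⊇ FOLLOW(<S>) = {$, q, t, w}. Thus FOLLOW(<E>) = {$, q, t, w}.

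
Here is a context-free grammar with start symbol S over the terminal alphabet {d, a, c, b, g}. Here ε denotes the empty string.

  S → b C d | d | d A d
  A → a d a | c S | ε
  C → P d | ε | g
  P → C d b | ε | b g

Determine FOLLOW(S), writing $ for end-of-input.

FIRST(S): from S→b C d we get {b}; from S→d we get {d}; from S→d A d we get {d}. So FIRST(S) = {b, d}.
FIRST(A): from A→a d a we get {a}; from A→c S we get {c}; from A→ε we get {ε}. So FIRST(A) = {ε, a, c}.
FIRST(C): from C→P d we get {b, d, g}; from C→ε we get {ε}; from C→g we get {g}. So FIRST(C) = {ε, b, d, g}.
FIRST(P): from P→C d b we get {b, d, g}; from P→ε we get {ε}; from P→b g we get {b}. So FIRST(P) = {ε, b, d, g}.
FOLLOW(S) includes $ since S is the start symbol.
FOLLOW(A): in S→d A d, A is followed by d with FIRST {d}. Thus FOLLOW(A) = {d}.
FOLLOW(S): in A→c S, the suffix after S is empty, so FOLLOW(S) ⊇ FOLLOW(A) = {d}. Thus FOLLOW(S) = {$, d}.
FOLLOW(C): in S→b C d, C is followed by d with FIRST {d}; in P→C d b, C is followed by d b with FIRST {d}. Thus FOLLOW(C) = {d}.
FOLLOW(P): in C→P d, P is followed by d with FIRST {d}. Thus FOLLOW(P) = {d}.

{$, d}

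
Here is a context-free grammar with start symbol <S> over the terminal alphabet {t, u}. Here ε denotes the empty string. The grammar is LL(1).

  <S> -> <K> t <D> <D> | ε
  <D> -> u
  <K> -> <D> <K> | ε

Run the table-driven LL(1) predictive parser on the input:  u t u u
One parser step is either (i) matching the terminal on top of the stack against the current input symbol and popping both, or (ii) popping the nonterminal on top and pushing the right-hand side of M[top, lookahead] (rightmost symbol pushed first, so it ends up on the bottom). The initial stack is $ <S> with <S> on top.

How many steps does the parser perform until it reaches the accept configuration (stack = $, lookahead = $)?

      Stack                Input      Action
   1  $ <S>                u t u u $  expand <S> -> <K> t <D> <D>
   2  $ <D> <D> t <K>      u t u u $  expand <K> -> <D> <K>
   3  $ <D> <D> t <K> <D>  u t u u $  expand <D> -> u
   4  $ <D> <D> t <K> u    u t u u $  match u
   5  $ <D> <D> t <K>      t u u $    expand <K> -> ε
   6  $ <D> <D> t          t u u $    match t
   7  $ <D> <D>            u u $      expand <D> -> u
   8  $ <D> u              u u $      match u
   9  $ <D>                u $        expand <D> -> u
  10  $ u                  u $        match u
Accept reached after 10 steps.

10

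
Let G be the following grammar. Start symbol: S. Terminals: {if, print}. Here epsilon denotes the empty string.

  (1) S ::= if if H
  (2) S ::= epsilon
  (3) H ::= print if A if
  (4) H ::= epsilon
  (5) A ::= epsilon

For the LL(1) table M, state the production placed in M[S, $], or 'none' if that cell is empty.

FIRST(S) = {epsilon, if}
FIRST(H) = {epsilon, print}
FIRST(A) = {epsilon}
FOLLOW(S) includes $ since S is the start symbol.
FOLLOW(S): S appears on no right-hand side. Thus FOLLOW(S) = {$}.
For S ::= if if H: FIRST(if if H) = {if}, so it goes in M[S, t] for t ∈ {if}.
For S ::= epsilon: FIRST(epsilon) = {epsilon}, so it goes in M[S, t] for t ∈ {}; since epsilon ∈ FIRST, also for every t ∈ FOLLOW(S) = {$}.

S ::= epsilon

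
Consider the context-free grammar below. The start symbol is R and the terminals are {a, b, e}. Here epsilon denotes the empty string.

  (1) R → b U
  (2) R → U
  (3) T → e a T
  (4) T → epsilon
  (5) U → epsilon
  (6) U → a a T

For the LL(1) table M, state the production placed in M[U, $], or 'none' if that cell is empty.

U → epsilon

FIRST(T): from T→e a T we get {e}; from T→epsilon we get {epsilon}. So FIRST(T) = {epsilon, e}.
FIRST(U): from U→epsilon we get {epsilon}; from U→a a T we get {a}. So FIRST(U) = {epsilon, a}.
FIRST(R): from R→b U we get {b}; from R→U we get {epsilon, a}. So FIRST(R) = {epsilon, a, b}.
FOLLOW(R) includes $ since R is the start symbol.
FOLLOW(R): R appears on no right-hand side. Thus FOLLOW(R) = {$}.
FOLLOW(U): in R→b U, the suffix after U is empty, so FOLLOW(U) ⊇ FOLLOW(R) = {$}; in R→U, the suffix after U is empty, so FOLLOW(U) ⊇ FOLLOW(R) = {$}. Thus FOLLOW(U) = {$}.
For U → epsilon: FIRST(epsilon) = {epsilon}, so it goes in M[U, t] for t ∈ {}; since epsilon ∈ FIRST, also for every t ∈ FOLLOW(U) = {$}.
For U → a a T: FIRST(a a T) = {a}, so it goes in M[U, t] for t ∈ {a}.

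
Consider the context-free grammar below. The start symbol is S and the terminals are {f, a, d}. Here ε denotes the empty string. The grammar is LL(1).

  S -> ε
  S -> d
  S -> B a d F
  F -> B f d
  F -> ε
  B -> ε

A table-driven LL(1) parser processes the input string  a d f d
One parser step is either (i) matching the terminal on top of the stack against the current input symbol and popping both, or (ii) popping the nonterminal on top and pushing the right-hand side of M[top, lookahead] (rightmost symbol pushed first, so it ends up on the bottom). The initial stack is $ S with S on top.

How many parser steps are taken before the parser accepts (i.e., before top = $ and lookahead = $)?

step 1: stack=$ S  input=a d f d $  — expand S -> B a d F
step 2: stack=$ F d a B  input=a d f d $  — expand B -> ε
step 3: stack=$ F d a  input=a d f d $  — match a
step 4: stack=$ F d  input=d f d $  — match d
step 5: stack=$ F  input=f d $  — expand F -> B f d
step 6: stack=$ d f B  input=f d $  — expand B -> ε
step 7: stack=$ d f  input=f d $  — match f
step 8: stack=$ d  input=d $  — match d
Accept reached after 8 steps.

8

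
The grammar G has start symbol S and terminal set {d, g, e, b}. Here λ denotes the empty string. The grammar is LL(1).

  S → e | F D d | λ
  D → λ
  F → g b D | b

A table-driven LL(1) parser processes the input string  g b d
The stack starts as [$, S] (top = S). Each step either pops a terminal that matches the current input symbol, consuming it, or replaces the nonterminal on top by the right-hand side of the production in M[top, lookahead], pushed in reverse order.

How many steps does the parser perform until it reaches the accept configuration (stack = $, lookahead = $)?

7

     Stack        Input    Action
  1  $ S          g b d $  expand S → F D d
  2  $ d D F      g b d $  expand F → g b D
  3  $ d D D b g  g b d $  match g
  4  $ d D D b    b d $    match b
  5  $ d D D      d $      expand D → λ
  6  $ d D        d $      expand D → λ
  7  $ d          d $      match d
Accept reached after 7 steps.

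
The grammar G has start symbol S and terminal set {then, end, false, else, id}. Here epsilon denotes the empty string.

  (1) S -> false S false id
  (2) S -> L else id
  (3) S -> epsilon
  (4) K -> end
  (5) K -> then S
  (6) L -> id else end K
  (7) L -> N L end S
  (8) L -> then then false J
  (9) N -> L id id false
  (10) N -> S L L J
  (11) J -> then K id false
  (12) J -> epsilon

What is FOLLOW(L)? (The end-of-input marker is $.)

FIRST(K) = {end, then}
FIRST(J) = {epsilon, then}
FIRST(S) = {epsilon, false, id, then}  (via L else id)
FIRST(L) = {false, id, then}  (via N L end S)
FIRST(N) = {false, id, then}  (via L id id false, S L L J)
FOLLOW(S) includes $ since S is the start symbol.
FOLLOW(N): in L->N L end S, N is followed by L end S with FIRST {false, id, then}. Thus FOLLOW(N) = {false, id, then}.
FOLLOW(L): in S->L else id, L is followed by else id with FIRST {else}; in L->N L end S, L is followed by end S with FIRST {end}; in N->L id id false, L is followed by id id false with FIRST {id}; in N->S L L J (occurrence 1), L is followed by L J with FIRST {false, id, then}; in N->S L L J (occurrence 2), L is followed by J with FIRST {epsilon, then}; in N->S L L J (occurrence 2), the suffix after L is nullable, so FOLLOW(L) ⊇ FOLLOW(N) = {false, id, then}. Thus FOLLOW(L) = {else, end, false, id, then}.
FOLLOW(K): in L->id else end K, the suffix after K is empty, so FOLLOW(K) ⊇ FOLLOW(L) = {else, end, false, id, then}; in J->then K id false, K is followed by id false with FIRST {id}. Thus FOLLOW(K) = {else, end, false, id, then}.
FOLLOW(S): in S->false S false id, S is followed by false id with FIRST {false}; in K->then S, the suffix after S is empty, so FOLLOW(S) ⊇ FOLLOW(K) = {else, end, false, id, then}; in L->N L end S, the suffix after S is empty, so FOLLOW(S) ⊇ FOLLOW(L) = {else, end, false, id, then}; in N->S L L J, S is followed by L L J with FIRST {false, id, then}. Thus FOLLOW(S) = {$, else, end, false, id, then}.
FOLLOW(J): in L->then then false J, the suffix after J is empty, so FOLLOW(J) ⊇ FOLLOW(L) = {else, end, false, id, then}; in N->S L L J, the suffix after J is empty, so FOLLOW(J) ⊇ FOLLOW(N) = {false, id, then}. Thus FOLLOW(J) = {else, end, false, id, then}.

{else, end, false, id, then}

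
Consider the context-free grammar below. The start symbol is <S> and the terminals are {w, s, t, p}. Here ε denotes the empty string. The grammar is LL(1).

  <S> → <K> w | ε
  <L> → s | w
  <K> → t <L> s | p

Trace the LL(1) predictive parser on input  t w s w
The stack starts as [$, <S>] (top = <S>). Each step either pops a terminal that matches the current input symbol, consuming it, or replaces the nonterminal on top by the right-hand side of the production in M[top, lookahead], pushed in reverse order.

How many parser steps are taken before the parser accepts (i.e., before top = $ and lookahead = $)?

7

step 1: stack=$ <S>  input=t w s w $  — expand <S> → <K> w
step 2: stack=$ w <K>  input=t w s w $  — expand <K> → t <L> s
step 3: stack=$ w s <L> t  input=t w s w $  — match t
step 4: stack=$ w s <L>  input=w s w $  — expand <L> → w
step 5: stack=$ w s w  input=w s w $  — match w
step 6: stack=$ w s  input=s w $  — match s
step 7: stack=$ w  input=w $  — match w
Accept reached after 7 steps.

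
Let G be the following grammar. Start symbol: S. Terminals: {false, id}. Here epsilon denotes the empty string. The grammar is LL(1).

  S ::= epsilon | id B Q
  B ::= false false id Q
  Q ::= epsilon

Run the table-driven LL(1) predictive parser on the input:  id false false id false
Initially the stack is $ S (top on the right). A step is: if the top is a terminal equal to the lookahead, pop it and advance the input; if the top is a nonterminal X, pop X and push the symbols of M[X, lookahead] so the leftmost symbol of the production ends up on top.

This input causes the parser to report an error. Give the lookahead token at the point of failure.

false

     Stack                 Input                      Action
  1  $ S                   id false false id false $  expand S ::= id B Q
  2  $ Q B id              id false false id false $  match id
  3  $ Q B                 false false id false $     expand B ::= false false id Q
  4  $ Q Q id false false  false false id false $     match false
  5  $ Q Q id false        false id false $           match false
  6  $ Q Q id              id false $                 match id
  7  $ Q Q                 false $                    error: M[Q, false] is empty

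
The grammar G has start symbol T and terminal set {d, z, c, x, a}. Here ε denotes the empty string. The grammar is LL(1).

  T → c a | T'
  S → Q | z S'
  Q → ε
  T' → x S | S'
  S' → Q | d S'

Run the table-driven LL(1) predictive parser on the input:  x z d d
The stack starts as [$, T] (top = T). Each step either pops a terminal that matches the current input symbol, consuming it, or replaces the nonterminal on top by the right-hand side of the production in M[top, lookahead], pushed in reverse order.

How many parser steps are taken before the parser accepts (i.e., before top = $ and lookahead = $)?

      Stack   Input      Action
   1  $ T     x z d d $  expand T → T'
   2  $ T'    x z d d $  expand T' → x S
   3  $ S x   x z d d $  match x
   4  $ S     z d d $    expand S → z S'
   5  $ S' z  z d d $    match z
   6  $ S'    d d $      expand S' → d S'
   7  $ S' d  d d $      match d
   8  $ S'    d $        expand S' → d S'
   9  $ S' d  d $        match d
  10  $ S'    $          expand S' → Q
  11  $ Q     $          expand Q → ε
Accept reached after 11 steps.

11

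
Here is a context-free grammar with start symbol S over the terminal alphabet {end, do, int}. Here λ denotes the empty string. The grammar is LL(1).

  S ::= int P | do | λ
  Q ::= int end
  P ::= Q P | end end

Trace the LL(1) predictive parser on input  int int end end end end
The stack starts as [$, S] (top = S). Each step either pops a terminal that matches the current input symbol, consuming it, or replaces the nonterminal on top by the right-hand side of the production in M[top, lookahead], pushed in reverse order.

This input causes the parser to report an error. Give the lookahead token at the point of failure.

      Stack        Input                      Action
   1  $ S          int int end end end end $  expand S ::= int P
   2  $ P int      int int end end end end $  match int
   3  $ P          int end end end end $      expand P ::= Q P
   4  $ P Q        int end end end end $      expand Q ::= int end
   5  $ P end int  int end end end end $      match int
   6  $ P end      end end end end $          match end
   7  $ P          end end end $              expand P ::= end end
   8  $ end end    end end end $              match end
   9  $ end        end end $                  match end
  10  $            end $                      error: stack empty but input remains

end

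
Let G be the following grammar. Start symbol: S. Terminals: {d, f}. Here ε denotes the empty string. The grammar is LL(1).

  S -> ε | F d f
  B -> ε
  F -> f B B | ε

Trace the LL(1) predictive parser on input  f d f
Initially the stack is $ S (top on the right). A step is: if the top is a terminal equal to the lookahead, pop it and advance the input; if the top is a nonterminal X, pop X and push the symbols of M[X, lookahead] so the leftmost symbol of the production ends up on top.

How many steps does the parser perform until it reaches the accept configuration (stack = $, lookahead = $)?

7

     Stack        Input    Action
  1  $ S          f d f $  expand S -> F d f
  2  $ f d F      f d f $  expand F -> f B B
  3  $ f d B B f  f d f $  match f
  4  $ f d B B    d f $    expand B -> ε
  5  $ f d B      d f $    expand B -> ε
  6  $ f d        d f $    match d
  7  $ f          f $      match f
Accept reached after 7 steps.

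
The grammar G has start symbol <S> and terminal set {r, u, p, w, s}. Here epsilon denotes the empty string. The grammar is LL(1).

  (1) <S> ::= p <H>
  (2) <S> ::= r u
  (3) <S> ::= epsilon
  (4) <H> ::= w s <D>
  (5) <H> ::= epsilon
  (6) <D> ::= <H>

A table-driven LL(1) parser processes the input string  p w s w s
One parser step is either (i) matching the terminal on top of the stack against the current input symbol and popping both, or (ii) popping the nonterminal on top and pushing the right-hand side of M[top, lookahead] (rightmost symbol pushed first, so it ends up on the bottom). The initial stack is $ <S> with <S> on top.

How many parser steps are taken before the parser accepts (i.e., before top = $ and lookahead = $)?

11

step 1: stack=$ <S>  input=p w s w s $  — expand <S> ::= p <H>
step 2: stack=$ <H> p  input=p w s w s $  — match p
step 3: stack=$ <H>  input=w s w s $  — expand <H> ::= w s <D>
step 4: stack=$ <D> s w  input=w s w s $  — match w
step 5: stack=$ <D> s  input=s w s $  — match s
step 6: stack=$ <D>  input=w s $  — expand <D> ::= <H>
step 7: stack=$ <H>  input=w s $  — expand <H> ::= w s <D>
step 8: stack=$ <D> s w  input=w s $  — match w
step 9: stack=$ <D> s  input=s $  — match s
step 10: stack=$ <D>  input=$  — expand <D> ::= <H>
step 11: stack=$ <H>  input=$  — expand <H> ::= epsilon
Accept reached after 11 steps.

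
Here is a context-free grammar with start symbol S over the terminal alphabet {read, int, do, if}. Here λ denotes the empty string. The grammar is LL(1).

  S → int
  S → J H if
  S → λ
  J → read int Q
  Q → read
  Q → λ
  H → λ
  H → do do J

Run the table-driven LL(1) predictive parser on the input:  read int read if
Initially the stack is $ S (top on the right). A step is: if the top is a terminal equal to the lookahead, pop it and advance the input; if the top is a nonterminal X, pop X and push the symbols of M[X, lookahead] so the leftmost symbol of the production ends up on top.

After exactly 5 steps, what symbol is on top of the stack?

read

     Stack              Input               Action
  1  $ S                read int read if $  expand S → J H if
  2  $ if H J           read int read if $  expand J → read int Q
  3  $ if H Q int read  read int read if $  match read
  4  $ if H Q int       int read if $       match int
  5  $ if H Q           read if $           expand Q → read
Stack after step 5: $ if H read (top = read).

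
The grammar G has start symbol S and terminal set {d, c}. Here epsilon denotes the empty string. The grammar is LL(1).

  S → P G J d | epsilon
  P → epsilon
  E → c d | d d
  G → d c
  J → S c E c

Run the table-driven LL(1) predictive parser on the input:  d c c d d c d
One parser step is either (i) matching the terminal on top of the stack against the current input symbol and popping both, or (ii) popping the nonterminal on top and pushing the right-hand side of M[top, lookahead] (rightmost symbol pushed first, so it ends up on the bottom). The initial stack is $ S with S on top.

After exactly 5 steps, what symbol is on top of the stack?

J

step 1: stack=$ S  input=d c c d d c d $  — expand S → P G J d
step 2: stack=$ d J G P  input=d c c d d c d $  — expand P → epsilon
step 3: stack=$ d J G  input=d c c d d c d $  — expand G → d c
step 4: stack=$ d J c d  input=d c c d d c d $  — match d
step 5: stack=$ d J c  input=c c d d c d $  — match c
Stack after step 5: $ d J (top = J).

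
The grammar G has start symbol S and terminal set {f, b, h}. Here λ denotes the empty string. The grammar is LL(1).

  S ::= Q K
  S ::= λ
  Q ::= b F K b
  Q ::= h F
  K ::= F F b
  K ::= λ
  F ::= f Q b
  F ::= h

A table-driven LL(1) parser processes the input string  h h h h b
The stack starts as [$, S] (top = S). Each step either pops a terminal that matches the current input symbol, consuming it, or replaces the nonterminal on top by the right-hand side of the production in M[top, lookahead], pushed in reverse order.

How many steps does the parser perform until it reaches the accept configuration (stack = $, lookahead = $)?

11

step 1: stack=$ S  input=h h h h b $  — expand S ::= Q K
step 2: stack=$ K Q  input=h h h h b $  — expand Q ::= h F
step 3: stack=$ K F h  input=h h h h b $  — match h
step 4: stack=$ K F  input=h h h b $  — expand F ::= h
step 5: stack=$ K h  input=h h h b $  — match h
step 6: stack=$ K  input=h h b $  — expand K ::= F F b
step 7: stack=$ b F F  input=h h b $  — expand F ::= h
step 8: stack=$ b F h  input=h h b $  — match h
step 9: stack=$ b F  input=h b $  — expand F ::= h
step 10: stack=$ b h  input=h b $  — match h
step 11: stack=$ b  input=b $  — match b
Accept reached after 11 steps.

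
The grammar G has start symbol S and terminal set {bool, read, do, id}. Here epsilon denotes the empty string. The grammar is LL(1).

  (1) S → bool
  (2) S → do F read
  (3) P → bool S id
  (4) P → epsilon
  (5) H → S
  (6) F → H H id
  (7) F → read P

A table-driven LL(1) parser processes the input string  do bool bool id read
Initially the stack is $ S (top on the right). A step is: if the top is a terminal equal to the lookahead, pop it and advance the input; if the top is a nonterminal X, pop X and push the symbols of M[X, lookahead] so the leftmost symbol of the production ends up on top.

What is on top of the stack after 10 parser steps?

      Stack             Input                   Action
   1  $ S               do bool bool id read $  expand S → do F read
   2  $ read F do       do bool bool id read $  match do
   3  $ read F          bool bool id read $     expand F → H H id
   4  $ read id H H     bool bool id read $     expand H → S
   5  $ read id H S     bool bool id read $     expand S → bool
   6  $ read id H bool  bool bool id read $     match bool
   7  $ read id H       bool id read $          expand H → S
   8  $ read id S       bool id read $          expand S → bool
   9  $ read id bool    bool id read $          match bool
  10  $ read id         id read $               match id
Stack after step 10: $ read (top = read).

read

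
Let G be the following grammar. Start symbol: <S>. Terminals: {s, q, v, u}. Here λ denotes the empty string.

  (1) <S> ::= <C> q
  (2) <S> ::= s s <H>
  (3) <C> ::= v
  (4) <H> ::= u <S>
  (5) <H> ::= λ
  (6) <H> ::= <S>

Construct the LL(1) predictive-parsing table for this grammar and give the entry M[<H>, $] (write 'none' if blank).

FIRST(<C>): from <C>::=v we get {v}. So FIRST(<C>) = {v}.
FIRST(<S>): from <S>::=<C> q we get {v}; from <S>::=s s <H> we get {s}. So FIRST(<S>) = {s, v}.
FIRST(<H>): from <H>::=u <S> we get {u}; from <H>::=λ we get {λ}; from <H>::=<S> we get {s, v}. So FIRST(<H>) = {λ, s, u, v}.
FOLLOW(<S>) includes $ since <S> is the start symbol.
FOLLOW(<S>): in <H>::=u <S>, the suffix after <S> is empty, so FOLLOW(<S>) ⊇ FOLLOW(<H>) = {$}; in <H>::=<S>, the suffix after <S> is empty, so FOLLOW(<S>) ⊇ FOLLOW(<H>) = {$}. Thus FOLLOW(<S>) = {$}.
FOLLOW(<H>): in <S>::=s s <H>, the suffix after <H> is empty, so FOLLOW(<H>) ⊇ FOLLOW(<S>) = {$}. Thus FOLLOW(<H>) = {$}.
For <H> ::= u <S>: FIRST(u <S>) = {u}, so it goes in M[<H>, t] for t ∈ {u}.
For <H> ::= λ: FIRST(λ) = {λ}, so it goes in M[<H>, t] for t ∈ {}; since λ ∈ FIRST, also for every t ∈ FOLLOW(<H>) = {$}.
For <H> ::= <S>: FIRST(<S>) = {s, v}, so it goes in M[<H>, t] for t ∈ {s, v}.

<H> ::= λ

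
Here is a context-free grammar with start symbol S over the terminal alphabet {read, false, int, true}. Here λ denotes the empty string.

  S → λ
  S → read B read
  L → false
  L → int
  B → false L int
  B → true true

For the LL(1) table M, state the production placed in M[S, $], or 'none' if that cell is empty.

S → λ

FIRST(S): from S→λ we get {λ}; from S→read B read we get {read}. So FIRST(S) = {λ, read}.
FIRST(L): from L→false we get {false}; from L→int we get {int}. So FIRST(L) = {false, int}.
FIRST(B): from B→false L int we get {false}; from B→true true we get {true}. So FIRST(B) = {false, true}.
FOLLOW(S) includes $ since S is the start symbol.
FOLLOW(S): S appears on no right-hand side. Thus FOLLOW(S) = {$}.
For S → λ: FIRST(λ) = {λ}, so it goes in M[S, t] for t ∈ {}; since λ ∈ FIRST, also for every t ∈ FOLLOW(S) = {$}.
For S → read B read: FIRST(read B read) = {read}, so it goes in M[S, t] for t ∈ {read}.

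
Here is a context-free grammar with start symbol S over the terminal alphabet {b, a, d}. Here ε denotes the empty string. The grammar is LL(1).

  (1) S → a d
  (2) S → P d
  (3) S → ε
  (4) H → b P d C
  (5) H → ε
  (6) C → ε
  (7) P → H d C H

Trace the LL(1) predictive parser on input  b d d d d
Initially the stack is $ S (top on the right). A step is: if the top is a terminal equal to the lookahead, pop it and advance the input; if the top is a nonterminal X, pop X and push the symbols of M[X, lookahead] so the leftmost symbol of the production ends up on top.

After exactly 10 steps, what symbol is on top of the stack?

      Stack                  Input        Action
   1  $ S                    b d d d d $  expand S → P d
   2  $ d P                  b d d d d $  expand P → H d C H
   3  $ d H C d H            b d d d d $  expand H → b P d C
   4  $ d H C d C d P b      b d d d d $  match b
   5  $ d H C d C d P        d d d d $    expand P → H d C H
   6  $ d H C d C d H C d H  d d d d $    expand H → ε
   7  $ d H C d C d H C d    d d d d $    match d
   8  $ d H C d C d H C      d d d $      expand C → ε
   9  $ d H C d C d H        d d d $      expand H → ε
  10  $ d H C d C d          d d d $      match d
Stack after step 10: $ d H C d C (top = C).

C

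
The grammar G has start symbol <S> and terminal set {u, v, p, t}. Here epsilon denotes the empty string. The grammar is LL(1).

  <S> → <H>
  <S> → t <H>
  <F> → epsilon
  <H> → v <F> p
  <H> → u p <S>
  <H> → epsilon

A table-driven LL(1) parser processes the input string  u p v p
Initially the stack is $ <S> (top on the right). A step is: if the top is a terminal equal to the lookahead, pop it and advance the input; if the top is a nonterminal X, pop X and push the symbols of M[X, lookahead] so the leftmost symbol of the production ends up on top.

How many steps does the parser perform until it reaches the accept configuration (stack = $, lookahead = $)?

9

     Stack      Input      Action
  1  $ <S>      u p v p $  expand <S> → <H>
  2  $ <H>      u p v p $  expand <H> → u p <S>
  3  $ <S> p u  u p v p $  match u
  4  $ <S> p    p v p $    match p
  5  $ <S>      v p $      expand <S> → <H>
  6  $ <H>      v p $      expand <H> → v <F> p
  7  $ p <F> v  v p $      match v
  8  $ p <F>    p $        expand <F> → epsilon
  9  $ p        p $        match p
Accept reached after 9 steps.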